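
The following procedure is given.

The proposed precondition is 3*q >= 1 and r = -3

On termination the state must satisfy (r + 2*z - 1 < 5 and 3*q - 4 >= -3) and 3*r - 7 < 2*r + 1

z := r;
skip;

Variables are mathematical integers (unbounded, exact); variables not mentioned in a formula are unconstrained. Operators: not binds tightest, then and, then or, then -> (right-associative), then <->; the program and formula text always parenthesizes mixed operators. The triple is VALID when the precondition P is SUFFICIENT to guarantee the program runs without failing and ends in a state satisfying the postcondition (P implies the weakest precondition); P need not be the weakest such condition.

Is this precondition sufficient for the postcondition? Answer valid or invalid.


Working backward. After the program, the postcondition (r + 2*z - 1 < 5 and 3*q - 4 >= -3) and 3*r - 7 < 2*r + 1 must hold; in canonical form it is r + 2*z < 6 and 3*q >= 1 and r < 8.
Before skip: r + 2*z < 6 and 3*q >= 1 and r < 8
Before z := r: 3*r < 6 and 3*q >= 1 and r < 8
The weakest precondition is 3*r < 6 and 3*q >= 1 and r < 8.
Check whether 3*q >= 1 and r = -3 implies it.
Every state satisfying the precondition satisfies the weakest precondition: the implication holds.
Answer: valid


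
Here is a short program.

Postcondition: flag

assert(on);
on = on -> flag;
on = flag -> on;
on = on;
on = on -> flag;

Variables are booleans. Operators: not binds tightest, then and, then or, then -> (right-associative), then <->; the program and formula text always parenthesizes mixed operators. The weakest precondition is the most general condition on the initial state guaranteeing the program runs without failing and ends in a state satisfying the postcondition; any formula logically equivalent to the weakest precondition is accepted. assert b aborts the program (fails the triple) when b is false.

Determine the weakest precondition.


Working backward. After the program, flag must hold.
Before on := on -> flag: flag
Before on := on: flag
Before on := flag -> on: flag
Before on := on -> flag: flag
Before assert on: on and flag
Answer: WP = on and flag


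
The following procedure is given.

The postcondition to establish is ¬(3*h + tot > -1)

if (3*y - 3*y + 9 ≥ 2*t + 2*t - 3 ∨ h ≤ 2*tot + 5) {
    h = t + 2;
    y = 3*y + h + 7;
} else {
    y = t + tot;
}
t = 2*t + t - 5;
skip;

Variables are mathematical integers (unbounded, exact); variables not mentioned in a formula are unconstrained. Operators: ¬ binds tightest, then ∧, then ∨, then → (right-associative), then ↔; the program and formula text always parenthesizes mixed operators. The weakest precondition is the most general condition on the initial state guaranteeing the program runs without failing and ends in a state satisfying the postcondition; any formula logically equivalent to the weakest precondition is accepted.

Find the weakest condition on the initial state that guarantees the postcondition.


Working backward. After the program, ¬(3*h + tot > -1) must hold.
Before skip: ¬(3*h + tot > -1)
Before t := 2*t + t - 5: ¬(3*h + tot > -1)
Then branch requires ¬(3*t + tot > -7); else branch requires ¬(3*h + tot > -1).
Before the if: ((4*t ≤ 12 ∨ h ≤ 2*tot + 5) → (¬(3*t + tot > -7))) ∧ ((¬(4*t ≤ 12 ∨ h ≤ 2*tot + 5)) → (¬(3*h + tot > -1)))
Answer: WP = ((4*t ≤ 12 ∨ h ≤ 2*tot + 5) → (¬(3*t + tot > -7))) ∧ ((¬(4*t ≤ 12 ∨ h ≤ 2*tot + 5)) → (¬(3*h + tot > -1)))


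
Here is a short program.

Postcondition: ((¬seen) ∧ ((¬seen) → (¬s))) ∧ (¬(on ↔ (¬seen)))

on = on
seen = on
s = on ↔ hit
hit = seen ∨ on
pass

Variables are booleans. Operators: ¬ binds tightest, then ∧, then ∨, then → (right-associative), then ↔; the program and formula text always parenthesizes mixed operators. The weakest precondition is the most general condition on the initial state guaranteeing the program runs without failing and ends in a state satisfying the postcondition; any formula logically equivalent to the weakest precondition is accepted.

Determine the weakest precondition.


Working backward. After the program, the postcondition ((¬seen) ∧ ((¬seen) → (¬s))) ∧ (¬(on ↔ (¬seen))) must hold; in canonical form it is (¬seen) ∧ ((¬seen) → (¬s)) ∧ (¬(on ↔ (¬seen))).
Before skip: (¬seen) ∧ ((¬seen) → (¬s)) ∧ (¬(on ↔ (¬seen)))
Before hit := seen ∨ on: (¬seen) ∧ ((¬seen) → (¬s)) ∧ (¬(on ↔ (¬seen)))
Before s := on ↔ hit: (¬seen) ∧ ((¬seen) → (¬(on ↔ hit))) ∧ (¬(on ↔ (¬seen)))
Before seen := on: (¬on) ∧ ((¬on) → (¬(on ↔ hit))) ∧ (¬(on ↔ (¬on)))
Before on := on: (¬on) ∧ ((¬on) → (¬(on ↔ hit))) ∧ (¬(on ↔ (¬on)))
Answer: WP = (¬on) ∧ ((¬on) → (¬(on ↔ hit))) ∧ (¬(on ↔ (¬on)))


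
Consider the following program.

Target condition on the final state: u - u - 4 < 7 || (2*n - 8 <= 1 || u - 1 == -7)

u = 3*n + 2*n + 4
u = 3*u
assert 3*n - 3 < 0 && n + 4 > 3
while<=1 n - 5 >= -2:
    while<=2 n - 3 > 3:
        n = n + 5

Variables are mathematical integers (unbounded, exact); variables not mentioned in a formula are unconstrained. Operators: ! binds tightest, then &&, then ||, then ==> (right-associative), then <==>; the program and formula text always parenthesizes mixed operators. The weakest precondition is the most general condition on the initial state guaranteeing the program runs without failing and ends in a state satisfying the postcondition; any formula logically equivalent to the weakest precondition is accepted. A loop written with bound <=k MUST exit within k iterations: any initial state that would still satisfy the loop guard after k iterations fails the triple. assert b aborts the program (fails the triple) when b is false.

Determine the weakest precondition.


Working backward. After the program, the postcondition u - u - 4 < 7 || (2*n - 8 <= 1 || u - 1 == -7) must hold; in canonical form it is true.
Before the loop (bound <=1), unroll the exhaustion recursion (WP_0 = exit-now case; WP_j = one more guarded iteration, up to j = 1):
  WP_0: !(n >= 3)
  WP_1: n >= 3 ==> ((n > 6 ==> ((n > 1 ==> ((!(n > -4)) && (!(n >= -7)))) && ((!(n > 1)) ==> (!(n >= -2))))) && ((!(n > 6)) ==> (!(n >= 3))))
So before the loop: n >= 3 ==> ((n > 6 ==> ((n > 1 ==> ((!(n > -4)) && (!(n >= -7)))) && ((!(n > 1)) ==> (!(n >= -2))))) && ((!(n > 6)) ==> (!(n >= 3))))
Before assert 3*n - 3 < 0 && n + 4 > 3: 3*n < 3 && n > -1 && (n >= 3 ==> ((n > 6 ==> ((n > 1 ==> ((!(n > -4)) && (!(n >= -7)))) && ((!(n > 1)) ==> (!(n >= -2))))) && ((!(n > 6)) ==> (!(n >= 3)))))
Before u := 3*u: 3*n < 3 && n > -1 && (n >= 3 ==> ((n > 6 ==> ((n > 1 ==> ((!(n > -4)) && (!(n >= -7)))) && ((!(n > 1)) ==> (!(n >= -2))))) && ((!(n > 6)) ==> (!(n >= 3)))))
Before u := 3*n + 2*n + 4: 3*n < 3 && n > -1 && (n >= 3 ==> ((n > 6 ==> ((n > 1 ==> ((!(n > -4)) && (!(n >= -7)))) && ((!(n > 1)) ==> (!(n >= -2))))) && ((!(n > 6)) ==> (!(n >= 3)))))
Answer: WP = 3*n < 3 && n > -1 && (n >= 3 ==> ((n > 6 ==> ((n > 1 ==> ((!(n > -4)) && (!(n >= -7)))) && ((!(n > 1)) ==> (!(n >= -2))))) && ((!(n > 6)) ==> (!(n >= 3)))))


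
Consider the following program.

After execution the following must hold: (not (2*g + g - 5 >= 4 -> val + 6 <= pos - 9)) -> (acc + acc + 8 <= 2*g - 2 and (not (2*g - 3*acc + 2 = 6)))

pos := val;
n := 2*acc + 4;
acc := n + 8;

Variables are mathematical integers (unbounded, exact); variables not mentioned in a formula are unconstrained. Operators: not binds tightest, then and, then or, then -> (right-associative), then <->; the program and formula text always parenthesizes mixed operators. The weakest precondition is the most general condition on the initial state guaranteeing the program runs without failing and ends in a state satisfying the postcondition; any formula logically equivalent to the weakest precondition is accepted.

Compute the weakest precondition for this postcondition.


Working backward. After the program, the postcondition (not (2*g + g - 5 >= 4 -> val + 6 <= pos - 9)) -> (acc + acc + 8 <= 2*g - 2 and (not (2*g - 3*acc + 2 = 6))) must hold; in canonical form it is (not (3*g >= 9 -> val <= pos - 15)) -> (2*acc <= 2*g - 10 and (not (2*g = 3*acc + 4))).
Before acc := n + 8: (not (3*g >= 9 -> val <= pos - 15)) -> (2*n <= 2*g - 26 and (not (2*g = 3*n + 28)))
Before n := 2*acc + 4: (not (3*g >= 9 -> val <= pos - 15)) -> (4*acc <= 2*g - 34 and (not (2*g = 6*acc + 40)))
Before pos := val: 3*g >= 9 -> (4*acc <= 2*g - 34 and (not (2*g = 6*acc + 40)))
Answer: WP = 3*g >= 9 -> (4*acc <= 2*g - 34 and (not (2*g = 6*acc + 40)))


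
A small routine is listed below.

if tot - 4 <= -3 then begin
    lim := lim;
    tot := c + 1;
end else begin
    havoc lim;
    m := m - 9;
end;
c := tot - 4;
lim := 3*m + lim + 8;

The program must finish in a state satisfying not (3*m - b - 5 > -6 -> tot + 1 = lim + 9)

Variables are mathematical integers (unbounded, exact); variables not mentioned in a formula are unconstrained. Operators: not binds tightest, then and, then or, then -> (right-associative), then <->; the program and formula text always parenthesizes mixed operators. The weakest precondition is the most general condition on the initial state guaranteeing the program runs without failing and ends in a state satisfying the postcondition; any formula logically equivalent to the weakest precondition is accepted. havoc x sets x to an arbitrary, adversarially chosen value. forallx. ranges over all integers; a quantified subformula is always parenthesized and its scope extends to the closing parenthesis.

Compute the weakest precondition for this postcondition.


Working backward. After the program, the postcondition not (3*m - b - 5 > -6 -> tot + 1 = lim + 9) must hold; in canonical form it is not (3*m > b - 1 -> tot = lim + 8).
Before lim := 3*m + lim + 8: not (3*m > b - 1 -> tot = lim + 3*m + 16)
Before c := tot - 4: not (3*m > b - 1 -> tot = lim + 3*m + 16)
Then branch requires not (3*m > b - 1 -> c = lim + 3*m + 15); else branch requires forall lim_1. (not (3*m > b + 26 -> tot = lim_1 + 3*m - 11)).
Before the if: (tot <= 1 -> (not (3*m > b - 1 -> c = lim + 3*m + 15))) and ((not (tot <= 1)) -> (forall lim_1. (not (3*m > b + 26 -> tot = lim_1 + 3*m - 11))))
Answer: WP = (tot <= 1 -> (not (3*m > b - 1 -> c = lim + 3*m + 15))) and ((not (tot <= 1)) -> (forall lim_1. (not (3*m > b + 26 -> tot = lim_1 + 3*m - 11))))


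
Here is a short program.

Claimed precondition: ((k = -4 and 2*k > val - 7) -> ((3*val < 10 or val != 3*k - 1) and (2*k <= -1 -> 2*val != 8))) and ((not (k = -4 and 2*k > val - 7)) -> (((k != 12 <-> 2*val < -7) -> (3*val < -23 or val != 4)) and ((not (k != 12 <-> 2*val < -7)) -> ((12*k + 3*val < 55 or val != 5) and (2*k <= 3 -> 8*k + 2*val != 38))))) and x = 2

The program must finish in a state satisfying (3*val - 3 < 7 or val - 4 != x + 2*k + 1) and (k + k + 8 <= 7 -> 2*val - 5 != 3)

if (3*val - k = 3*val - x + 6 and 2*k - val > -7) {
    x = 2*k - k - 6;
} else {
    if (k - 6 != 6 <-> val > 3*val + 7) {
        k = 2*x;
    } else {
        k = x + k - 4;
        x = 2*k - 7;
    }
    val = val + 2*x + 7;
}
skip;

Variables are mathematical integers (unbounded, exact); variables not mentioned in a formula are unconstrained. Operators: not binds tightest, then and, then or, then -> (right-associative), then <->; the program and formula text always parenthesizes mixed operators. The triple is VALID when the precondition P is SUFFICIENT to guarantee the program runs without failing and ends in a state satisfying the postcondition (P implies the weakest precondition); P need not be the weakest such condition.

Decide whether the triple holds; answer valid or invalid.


Working backward. After the program, the postcondition (3*val - 3 < 7 or val - 4 != x + 2*k + 1) and (k + k + 8 <= 7 -> 2*val - 5 != 3) must hold; in canonical form it is (3*val < 10 or val != 2*k + x + 5) and (2*k <= -1 -> 2*val != 8).
Before skip: (3*val < 10 or val != 2*k + x + 5) and (2*k <= -1 -> 2*val != 8)
Then branch requires (3*val < 10 or val != 3*k - 1) and (2*k <= -1 -> 2*val != 8); else branch requires ((k != 12 <-> 2*val < -7) -> ((3*val + 6*x < -11 or val != 3*x - 2) and (4*x <= -1 -> 2*val + 4*x != -6))) and ((not (k != 12 <-> 2*val < -7)) -> ((12*k + 3*val + 12*x < 79 or val != 5) and (2*k + 2*x <= 7 -> 8*k + 2*val + 8*x != 54))).
Before the if: ((x = k + 6 and 2*k > val - 7) -> ((3*val < 10 or val != 3*k - 1) and (2*k <= -1 -> 2*val != 8))) and ((not (x = k + 6 and 2*k > val - 7)) -> (((k != 12 <-> 2*val < -7) -> ((3*val + 6*x < -11 or val != 3*x - 2) and (4*x <= -1 -> 2*val + 4*x != -6))) and ((not (k != 12 <-> 2*val < -7)) -> ((12*k + 3*val + 12*x < 79 or val != 5) and (2*k + 2*x <= 7 -> 8*k + 2*val + 8*x != 54)))))
The weakest precondition is ((x = k + 6 and 2*k > val - 7) -> ((3*val < 10 or val != 3*k - 1) and (2*k <= -1 -> 2*val != 8))) and ((not (x = k + 6 and 2*k > val - 7)) -> (((k != 12 <-> 2*val < -7) -> ((3*val + 6*x < -11 or val != 3*x - 2) and (4*x <= -1 -> 2*val + 4*x != -6))) and ((not (k != 12 <-> 2*val < -7)) -> ((12*k + 3*val + 12*x < 79 or val != 5) and (2*k + 2*x <= 7 -> 8*k + 2*val + 8*x != 54))))).
Check whether ((k = -4 and 2*k > val - 7) -> ((3*val < 10 or val != 3*k - 1) and (2*k <= -1 -> 2*val != 8))) and ((not (k = -4 and 2*k > val - 7)) -> (((k != 12 <-> 2*val < -7) -> (3*val < -23 or val != 4)) and ((not (k != 12 <-> 2*val < -7)) -> ((12*k + 3*val < 55 or val != 5) and (2*k <= 3 -> 8*k + 2*val != 38))))) and x = 2 implies it.
Every state satisfying the precondition satisfies the weakest precondition: the implication holds.
Answer: valid


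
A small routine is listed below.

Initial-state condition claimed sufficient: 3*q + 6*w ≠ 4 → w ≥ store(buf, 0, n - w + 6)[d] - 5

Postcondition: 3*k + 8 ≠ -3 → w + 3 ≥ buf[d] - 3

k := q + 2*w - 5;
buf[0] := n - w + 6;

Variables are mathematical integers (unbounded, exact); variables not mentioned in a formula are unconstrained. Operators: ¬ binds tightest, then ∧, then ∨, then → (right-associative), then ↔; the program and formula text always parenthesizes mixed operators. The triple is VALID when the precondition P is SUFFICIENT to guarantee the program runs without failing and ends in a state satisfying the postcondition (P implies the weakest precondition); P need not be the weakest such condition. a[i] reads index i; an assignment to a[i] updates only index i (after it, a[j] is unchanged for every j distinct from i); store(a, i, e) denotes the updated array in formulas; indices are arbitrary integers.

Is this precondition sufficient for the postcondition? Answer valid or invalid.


Working backward. After the program, the postcondition 3*k + 8 ≠ -3 → w + 3 ≥ buf[d] - 3 must hold; in canonical form it is 3*k ≠ -11 → w ≥ buf[d] - 6.
Before buf[0] := n - w + 6: 3*k ≠ -11 → w ≥ store(buf, 0, n - w + 6)[d] - 6
Before k := q + 2*w - 5: 3*q + 6*w ≠ 4 → w ≥ store(buf, 0, n - w + 6)[d] - 6
The weakest precondition is 3*q + 6*w ≠ 4 → w ≥ store(buf, 0, n - w + 6)[d] - 6.
Check whether 3*q + 6*w ≠ 4 → w ≥ store(buf, 0, n - w + 6)[d] - 5 implies it.
Every state satisfying the precondition satisfies the weakest precondition: the implication holds.
Answer: valid


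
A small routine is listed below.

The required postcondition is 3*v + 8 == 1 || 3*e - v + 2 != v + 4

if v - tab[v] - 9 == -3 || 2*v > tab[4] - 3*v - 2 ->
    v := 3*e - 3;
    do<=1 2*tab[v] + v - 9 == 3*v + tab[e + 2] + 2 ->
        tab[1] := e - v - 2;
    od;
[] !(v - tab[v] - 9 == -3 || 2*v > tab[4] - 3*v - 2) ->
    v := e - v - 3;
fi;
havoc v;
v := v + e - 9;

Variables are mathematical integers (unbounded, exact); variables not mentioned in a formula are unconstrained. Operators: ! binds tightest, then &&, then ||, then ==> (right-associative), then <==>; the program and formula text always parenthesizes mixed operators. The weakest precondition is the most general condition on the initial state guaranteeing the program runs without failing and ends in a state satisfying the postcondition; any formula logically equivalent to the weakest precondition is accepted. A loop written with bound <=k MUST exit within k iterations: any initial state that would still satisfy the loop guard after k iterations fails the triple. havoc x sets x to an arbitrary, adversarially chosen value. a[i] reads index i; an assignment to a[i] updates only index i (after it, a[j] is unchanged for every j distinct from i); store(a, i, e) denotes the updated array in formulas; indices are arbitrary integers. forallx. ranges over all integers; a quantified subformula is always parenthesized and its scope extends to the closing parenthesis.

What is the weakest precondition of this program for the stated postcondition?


Working backward. After the program, the postcondition 3*v + 8 == 1 || 3*e - v + 2 != v + 4 must hold; in canonical form it is 3*v == -7 || 3*e != 2*v + 2.
Before v := v + e - 9: 3*e + 3*v == 20 || e != 2*v - 16
Before havoc v: forall v_1. (3*e + 3*v_1 == 20 || e != 2*v_1 - 16)
Then branch requires (2*tab[3*e - 3] == tab[e + 2] + 6*e + 5 ==> ((!(2*store(tab, 1, -2*e + 1)[3*e - 3] == store(tab, 1, -2*e + 1)[e + 2] + 6*e + 5)) && (forall v_1. (3*e + 3*v_1 == 20 || e != 2*v_1 - 16)))) && ((!(2*tab[3*e - 3] == tab[e + 2] + 6*e + 5)) ==> (forall v_1. (3*e + 3*v_1 == 20 || e != 2*v_1 - 16))); else branch requires forall v_1. (3*e + 3*v_1 == 20 || e != 2*v_1 - 16).
Before the if: ((v == tab[v] + 6 || 5*v > tab[4] - 2) ==> ((2*tab[3*e - 3] == tab[e + 2] + 6*e + 5 ==> ((!(2*store(tab, 1, -2*e + 1)[3*e - 3] == store(tab, 1, -2*e + 1)[e + 2] + 6*e + 5)) && (forall v_1. (3*e + 3*v_1 == 20 || e != 2*v_1 - 16)))) && ((!(2*tab[3*e - 3] == tab[e + 2] + 6*e + 5)) ==> (forall v_1. (3*e + 3*v_1 == 20 || e != 2*v_1 - 16))))) && ((!(v == tab[v] + 6 || 5*v > tab[4] - 2)) ==> (forall v_1. (3*e + 3*v_1 == 20 || e != 2*v_1 - 16)))
Answer: WP = ((v == tab[v] + 6 || 5*v > tab[4] - 2) ==> ((2*tab[3*e - 3] == tab[e + 2] + 6*e + 5 ==> ((!(2*store(tab, 1, -2*e + 1)[3*e - 3] == store(tab, 1, -2*e + 1)[e + 2] + 6*e + 5)) && (forall v_1. (3*e + 3*v_1 == 20 || e != 2*v_1 - 16)))) && ((!(2*tab[3*e - 3] == tab[e + 2] + 6*e + 5)) ==> (forall v_1. (3*e + 3*v_1 == 20 || e != 2*v_1 - 16))))) && ((!(v == tab[v] + 6 || 5*v > tab[4] - 2)) ==> (forall v_1. (3*e + 3*v_1 == 20 || e != 2*v_1 - 16)))


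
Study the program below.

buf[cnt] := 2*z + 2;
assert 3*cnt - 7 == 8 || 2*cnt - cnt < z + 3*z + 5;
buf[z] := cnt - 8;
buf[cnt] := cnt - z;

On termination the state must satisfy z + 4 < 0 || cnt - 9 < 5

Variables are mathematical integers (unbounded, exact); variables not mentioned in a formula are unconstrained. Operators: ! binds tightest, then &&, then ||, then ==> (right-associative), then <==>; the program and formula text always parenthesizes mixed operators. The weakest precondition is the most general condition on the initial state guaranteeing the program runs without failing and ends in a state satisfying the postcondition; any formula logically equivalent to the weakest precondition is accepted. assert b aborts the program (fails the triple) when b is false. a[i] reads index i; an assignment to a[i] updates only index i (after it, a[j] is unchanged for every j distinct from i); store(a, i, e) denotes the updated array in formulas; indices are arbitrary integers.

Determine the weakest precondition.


Working backward. After the program, the postcondition z + 4 < 0 || cnt - 9 < 5 must hold; in canonical form it is z < -4 || cnt < 14.
Before buf[cnt] := cnt - z: z < -4 || cnt < 14
Before buf[z] := cnt - 8: z < -4 || cnt < 14
Before assert 3*cnt - 7 == 8 || 2*cnt - cnt < z + 3*z + 5: (3*cnt == 15 || cnt < 4*z + 5) && (z < -4 || cnt < 14)
Before buf[cnt] := 2*z + 2: (3*cnt == 15 || cnt < 4*z + 5) && (z < -4 || cnt < 14)
Answer: WP = (3*cnt == 15 || cnt < 4*z + 5) && (z < -4 || cnt < 14)


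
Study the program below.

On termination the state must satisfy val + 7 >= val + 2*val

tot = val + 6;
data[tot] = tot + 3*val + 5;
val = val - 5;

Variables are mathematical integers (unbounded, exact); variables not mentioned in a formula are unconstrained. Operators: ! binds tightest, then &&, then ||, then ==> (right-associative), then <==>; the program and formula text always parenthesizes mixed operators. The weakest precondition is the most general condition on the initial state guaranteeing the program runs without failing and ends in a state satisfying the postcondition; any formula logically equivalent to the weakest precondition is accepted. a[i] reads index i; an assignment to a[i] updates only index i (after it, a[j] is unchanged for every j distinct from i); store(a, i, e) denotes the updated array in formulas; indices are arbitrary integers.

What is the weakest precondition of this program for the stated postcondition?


Working backward. After the program, the postcondition val + 7 >= val + 2*val must hold; in canonical form it is 2*val <= 7.
Before val := val - 5: 2*val <= 17
Before data[tot] := tot + 3*val + 5: 2*val <= 17
Before tot := val + 6: 2*val <= 17
Answer: WP = 2*val <= 17


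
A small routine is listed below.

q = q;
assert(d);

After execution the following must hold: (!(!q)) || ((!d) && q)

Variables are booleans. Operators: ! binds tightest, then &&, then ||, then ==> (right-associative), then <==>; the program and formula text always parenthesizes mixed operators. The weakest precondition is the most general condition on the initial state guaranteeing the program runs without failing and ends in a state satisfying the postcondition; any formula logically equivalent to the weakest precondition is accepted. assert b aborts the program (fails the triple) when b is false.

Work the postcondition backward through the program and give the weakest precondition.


Working backward. After the program, the postcondition (!(!q)) || ((!d) && q) must hold; in canonical form it is q || ((!d) && q).
Before assert d: d && (q || ((!d) && q))
Before q := q: d && (q || ((!d) && q))
Answer: WP = d && (q || ((!d) && q))


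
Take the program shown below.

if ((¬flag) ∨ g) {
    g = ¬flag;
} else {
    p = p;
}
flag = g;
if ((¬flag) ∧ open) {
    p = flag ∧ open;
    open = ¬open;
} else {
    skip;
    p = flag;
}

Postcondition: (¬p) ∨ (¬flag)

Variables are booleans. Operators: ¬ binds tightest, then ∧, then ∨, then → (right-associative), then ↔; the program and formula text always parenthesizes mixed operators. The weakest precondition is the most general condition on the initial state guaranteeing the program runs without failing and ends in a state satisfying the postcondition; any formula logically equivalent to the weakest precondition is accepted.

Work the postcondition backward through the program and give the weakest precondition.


Working backward. After the program, (¬p) ∨ (¬flag) must hold.
Then branch requires (¬(flag ∧ open)) ∨ (¬flag); else branch requires ¬flag.
Before the if: (((¬flag) ∧ open) → ((¬(flag ∧ open)) ∨ (¬flag))) ∧ ((¬((¬flag) ∧ open)) → (¬flag))
Before flag := g: (((¬g) ∧ open) → ((¬(g ∧ open)) ∨ (¬g))) ∧ ((¬((¬g) ∧ open)) → (¬g))
Then branch requires ((flag ∧ open) → ((¬((¬flag) ∧ open)) ∨ flag)) ∧ ((¬(flag ∧ open)) → flag); else branch requires (((¬g) ∧ open) → ((¬(g ∧ open)) ∨ (¬g))) ∧ ((¬((¬g) ∧ open)) → (¬g)).
Before the if: (((¬flag) ∨ g) → (((flag ∧ open) → ((¬((¬flag) ∧ open)) ∨ flag)) ∧ ((¬(flag ∧ open)) → flag))) ∧ ((¬((¬flag) ∨ g)) → ((((¬g) ∧ open) → ((¬(g ∧ open)) ∨ (¬g))) ∧ ((¬((¬g) ∧ open)) → (¬g))))
Answer: WP = (((¬flag) ∨ g) → (((flag ∧ open) → ((¬((¬flag) ∧ open)) ∨ flag)) ∧ ((¬(flag ∧ open)) → flag))) ∧ ((¬((¬flag) ∨ g)) → ((((¬g) ∧ open) → ((¬(g ∧ open)) ∨ (¬g))) ∧ ((¬((¬g) ∧ open)) → (¬g))))


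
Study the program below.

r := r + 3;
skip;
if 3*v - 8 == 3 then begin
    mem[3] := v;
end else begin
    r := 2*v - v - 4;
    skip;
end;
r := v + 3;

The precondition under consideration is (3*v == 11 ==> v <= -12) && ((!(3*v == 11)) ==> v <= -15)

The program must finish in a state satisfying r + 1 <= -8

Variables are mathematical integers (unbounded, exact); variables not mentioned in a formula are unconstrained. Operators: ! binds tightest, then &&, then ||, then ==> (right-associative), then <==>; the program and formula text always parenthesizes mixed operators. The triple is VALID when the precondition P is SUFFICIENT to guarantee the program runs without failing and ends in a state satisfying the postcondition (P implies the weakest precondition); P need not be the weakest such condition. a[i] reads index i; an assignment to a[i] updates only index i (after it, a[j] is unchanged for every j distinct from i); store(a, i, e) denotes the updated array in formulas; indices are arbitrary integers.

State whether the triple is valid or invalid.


Working backward. After the program, the postcondition r + 1 <= -8 must hold; in canonical form it is r <= -9.
Before r := v + 3: v <= -12
Then branch requires v <= -12; else branch requires v <= -12.
Before the if: (3*v == 11 ==> v <= -12) && ((!(3*v == 11)) ==> v <= -12)
Before skip: (3*v == 11 ==> v <= -12) && ((!(3*v == 11)) ==> v <= -12)
Before r := r + 3: (3*v == 11 ==> v <= -12) && ((!(3*v == 11)) ==> v <= -12)
The weakest precondition is (3*v == 11 ==> v <= -12) && ((!(3*v == 11)) ==> v <= -12).
Check whether (3*v == 11 ==> v <= -12) && ((!(3*v == 11)) ==> v <= -15) implies it.
Every state satisfying the precondition satisfies the weakest precondition: the implication holds.
Answer: valid


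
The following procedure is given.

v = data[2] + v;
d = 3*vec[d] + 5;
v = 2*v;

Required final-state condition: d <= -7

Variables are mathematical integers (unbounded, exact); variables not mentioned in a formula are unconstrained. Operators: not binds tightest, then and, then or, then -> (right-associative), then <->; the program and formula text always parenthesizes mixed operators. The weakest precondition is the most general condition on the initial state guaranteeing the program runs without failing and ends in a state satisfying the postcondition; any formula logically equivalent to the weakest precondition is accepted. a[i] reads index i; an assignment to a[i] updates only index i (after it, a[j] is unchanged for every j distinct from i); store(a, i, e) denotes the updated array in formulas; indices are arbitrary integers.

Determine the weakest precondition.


Working backward. After the program, d <= -7 must hold.
Before v := 2*v: d <= -7
Before d := 3*vec[d] + 5: 3*vec[d] <= -12
Before v := data[2] + v: 3*vec[d] <= -12
Answer: WP = 3*vec[d] <= -12


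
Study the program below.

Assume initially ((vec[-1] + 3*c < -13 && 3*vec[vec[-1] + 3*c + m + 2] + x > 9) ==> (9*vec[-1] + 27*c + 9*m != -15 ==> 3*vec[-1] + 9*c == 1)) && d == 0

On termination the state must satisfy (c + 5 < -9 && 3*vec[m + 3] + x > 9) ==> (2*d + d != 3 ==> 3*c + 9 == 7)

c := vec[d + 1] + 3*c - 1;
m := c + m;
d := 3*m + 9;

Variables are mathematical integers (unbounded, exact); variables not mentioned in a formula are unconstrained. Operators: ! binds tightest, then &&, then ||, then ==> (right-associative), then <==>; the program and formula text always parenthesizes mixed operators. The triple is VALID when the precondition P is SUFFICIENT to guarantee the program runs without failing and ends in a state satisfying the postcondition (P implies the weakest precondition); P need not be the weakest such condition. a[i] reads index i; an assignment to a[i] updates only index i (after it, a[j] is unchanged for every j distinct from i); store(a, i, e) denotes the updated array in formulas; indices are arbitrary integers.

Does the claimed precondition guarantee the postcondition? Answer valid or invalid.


Working backward. After the program, the postcondition (c + 5 < -9 && 3*vec[m + 3] + x > 9) ==> (2*d + d != 3 ==> 3*c + 9 == 7) must hold; in canonical form it is (c < -14 && 3*vec[m + 3] + x > 9) ==> (3*d != 3 ==> 3*c == -2).
Before d := 3*m + 9: (c < -14 && 3*vec[m + 3] + x > 9) ==> (9*m != -24 ==> 3*c == -2)
Before m := c + m: (c < -14 && 3*vec[c + m + 3] + x > 9) ==> (9*c + 9*m != -24 ==> 3*c == -2)
Before c := vec[d + 1] + 3*c - 1: (vec[d + 1] + 3*c < -13 && 3*vec[vec[d + 1] + 3*c + m + 2] + x > 9) ==> (9*vec[d + 1] + 27*c + 9*m != -15 ==> 3*vec[d + 1] + 9*c == 1)
The weakest precondition is (vec[d + 1] + 3*c < -13 && 3*vec[vec[d + 1] + 3*c + m + 2] + x > 9) ==> (9*vec[d + 1] + 27*c + 9*m != -15 ==> 3*vec[d + 1] + 9*c == 1).
Check whether ((vec[-1] + 3*c < -13 && 3*vec[vec[-1] + 3*c + m + 2] + x > 9) ==> (9*vec[-1] + 27*c + 9*m != -15 ==> 3*vec[-1] + 9*c == 1)) && d == 0 implies it.
Countermodel: at the initial state c = 0, d = 0, m = 0, vec = {[-12] = 3, [-1] = 0, [1] = -14, [2] = 0, elsewhere 0}, x = 1, the precondition holds but the weakest precondition fails.
Answer: invalid


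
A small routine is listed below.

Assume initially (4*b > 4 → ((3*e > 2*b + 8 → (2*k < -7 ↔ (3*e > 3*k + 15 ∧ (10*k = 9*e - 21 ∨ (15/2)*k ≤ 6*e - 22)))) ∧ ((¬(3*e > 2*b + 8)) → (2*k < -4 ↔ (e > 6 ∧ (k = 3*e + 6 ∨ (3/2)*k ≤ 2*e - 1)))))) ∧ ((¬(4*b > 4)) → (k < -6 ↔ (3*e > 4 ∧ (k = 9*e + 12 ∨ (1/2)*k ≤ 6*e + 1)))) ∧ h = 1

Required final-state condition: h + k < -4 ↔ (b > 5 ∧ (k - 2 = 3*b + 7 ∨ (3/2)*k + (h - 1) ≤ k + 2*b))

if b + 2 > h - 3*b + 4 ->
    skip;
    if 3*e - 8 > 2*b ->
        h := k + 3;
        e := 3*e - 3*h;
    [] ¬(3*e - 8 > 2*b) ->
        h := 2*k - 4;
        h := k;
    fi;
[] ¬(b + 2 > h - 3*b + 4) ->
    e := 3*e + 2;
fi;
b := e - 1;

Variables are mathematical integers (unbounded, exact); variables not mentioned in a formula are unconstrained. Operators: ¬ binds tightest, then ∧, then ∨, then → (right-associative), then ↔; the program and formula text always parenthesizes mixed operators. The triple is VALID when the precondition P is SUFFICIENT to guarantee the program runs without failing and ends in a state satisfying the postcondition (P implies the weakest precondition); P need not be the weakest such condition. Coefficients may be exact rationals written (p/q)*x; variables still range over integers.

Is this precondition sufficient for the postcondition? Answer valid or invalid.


Working backward. After the program, the postcondition h + k < -4 ↔ (b > 5 ∧ (k - 2 = 3*b + 7 ∨ (3/2)*k + (h - 1) ≤ k + 2*b)) must hold; in canonical form it is h + k < -4 ↔ (b > 5 ∧ (k = 3*b + 9 ∨ h + (1/2)*k ≤ 2*b + 1)).
Before b := e - 1: h + k < -4 ↔ (e > 6 ∧ (k = 3*e + 6 ∨ h + (1/2)*k ≤ 2*e - 1))
Then branch requires (3*e > 2*b + 8 → (2*k < -7 ↔ (3*e > 3*k + 15 ∧ (10*k = 9*e - 21 ∨ (15/2)*k ≤ 6*e - 22)))) ∧ ((¬(3*e > 2*b + 8)) → (2*k < -4 ↔ (e > 6 ∧ (k = 3*e + 6 ∨ (3/2)*k ≤ 2*e - 1)))); else branch requires h + k < -4 ↔ (3*e > 4 ∧ (k = 9*e + 12 ∨ h + (1/2)*k ≤ 6*e + 3)).
Before the if: (4*b > h + 2 → ((3*e > 2*b + 8 → (2*k < -7 ↔ (3*e > 3*k + 15 ∧ (10*k = 9*e - 21 ∨ (15/2)*k ≤ 6*e - 22)))) ∧ ((¬(3*e > 2*b + 8)) → (2*k < -4 ↔ (e > 6 ∧ (k = 3*e + 6 ∨ (3/2)*k ≤ 2*e - 1)))))) ∧ ((¬(4*b > h + 2)) → (h + k < -4 ↔ (3*e > 4 ∧ (k = 9*e + 12 ∨ h + (1/2)*k ≤ 6*e + 3))))
The weakest precondition is (4*b > h + 2 → ((3*e > 2*b + 8 → (2*k < -7 ↔ (3*e > 3*k + 15 ∧ (10*k = 9*e - 21 ∨ (15/2)*k ≤ 6*e - 22)))) ∧ ((¬(3*e > 2*b + 8)) → (2*k < -4 ↔ (e > 6 ∧ (k = 3*e + 6 ∨ (3/2)*k ≤ 2*e - 1)))))) ∧ ((¬(4*b > h + 2)) → (h + k < -4 ↔ (3*e > 4 ∧ (k = 9*e + 12 ∨ h + (1/2)*k ≤ 6*e + 3)))).
Check whether (4*b > 4 → ((3*e > 2*b + 8 → (2*k < -7 ↔ (3*e > 3*k + 15 ∧ (10*k = 9*e - 21 ∨ (15/2)*k ≤ 6*e - 22)))) ∧ ((¬(3*e > 2*b + 8)) → (2*k < -4 ↔ (e > 6 ∧ (k = 3*e + 6 ∨ (3/2)*k ≤ 2*e - 1)))))) ∧ ((¬(4*b > 4)) → (k < -6 ↔ (3*e > 4 ∧ (k = 9*e + 12 ∨ (1/2)*k ≤ 6*e + 1)))) ∧ h = 1 implies it.
Countermodel: at the initial state b = 1, e = -2, h = 1, k = -6, the precondition holds but the weakest precondition fails.
Answer: invalid


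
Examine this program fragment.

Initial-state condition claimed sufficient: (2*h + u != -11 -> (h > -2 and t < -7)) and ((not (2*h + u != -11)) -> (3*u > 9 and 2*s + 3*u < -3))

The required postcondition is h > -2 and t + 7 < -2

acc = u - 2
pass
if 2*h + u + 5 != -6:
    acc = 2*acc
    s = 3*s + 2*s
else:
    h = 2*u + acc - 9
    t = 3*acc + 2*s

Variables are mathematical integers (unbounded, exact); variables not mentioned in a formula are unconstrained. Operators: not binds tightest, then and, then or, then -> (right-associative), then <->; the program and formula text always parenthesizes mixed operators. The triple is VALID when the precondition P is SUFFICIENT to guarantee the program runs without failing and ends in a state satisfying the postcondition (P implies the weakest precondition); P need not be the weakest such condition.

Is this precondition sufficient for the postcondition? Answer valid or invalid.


Working backward. After the program, the postcondition h > -2 and t + 7 < -2 must hold; in canonical form it is h > -2 and t < -9.
Then branch requires h > -2 and t < -9; else branch requires acc + 2*u > 7 and 3*acc + 2*s < -9.
Before the if: (2*h + u != -11 -> (h > -2 and t < -9)) and ((not (2*h + u != -11)) -> (acc + 2*u > 7 and 3*acc + 2*s < -9))
Before skip: (2*h + u != -11 -> (h > -2 and t < -9)) and ((not (2*h + u != -11)) -> (acc + 2*u > 7 and 3*acc + 2*s < -9))
Before acc := u - 2: (2*h + u != -11 -> (h > -2 and t < -9)) and ((not (2*h + u != -11)) -> (3*u > 9 and 2*s + 3*u < -3))
The weakest precondition is (2*h + u != -11 -> (h > -2 and t < -9)) and ((not (2*h + u != -11)) -> (3*u > 9 and 2*s + 3*u < -3)).
Check whether (2*h + u != -11 -> (h > -2 and t < -7)) and ((not (2*h + u != -11)) -> (3*u > 9 and 2*s + 3*u < -3)) implies it.
Countermodel: at the initial state h = -1, s = 0, t = -9, u = -8, the precondition holds but the weakest precondition fails.
Answer: invalid


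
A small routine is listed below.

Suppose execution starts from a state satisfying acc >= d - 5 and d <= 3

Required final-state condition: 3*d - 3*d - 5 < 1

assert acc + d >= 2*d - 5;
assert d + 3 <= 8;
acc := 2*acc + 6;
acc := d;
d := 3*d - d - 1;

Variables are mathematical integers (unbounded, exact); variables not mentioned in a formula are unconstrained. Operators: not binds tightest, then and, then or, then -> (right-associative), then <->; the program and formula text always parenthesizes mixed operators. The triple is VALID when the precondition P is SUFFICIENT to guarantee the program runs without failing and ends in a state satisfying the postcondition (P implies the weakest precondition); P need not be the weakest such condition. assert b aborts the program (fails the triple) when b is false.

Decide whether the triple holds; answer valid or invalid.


Working backward. After the program, the postcondition 3*d - 3*d - 5 < 1 must hold; in canonical form it is true.
Before d := 3*d - d - 1: true
Before acc := d: true
Before acc := 2*acc + 6: true
Before assert d + 3 <= 8: d <= 5
Before assert acc + d >= 2*d - 5: acc >= d - 5 and d <= 5
The weakest precondition is acc >= d - 5 and d <= 5.
Check whether acc >= d - 5 and d <= 3 implies it.
Every state satisfying the precondition satisfies the weakest precondition: the implication holds.
Answer: valid


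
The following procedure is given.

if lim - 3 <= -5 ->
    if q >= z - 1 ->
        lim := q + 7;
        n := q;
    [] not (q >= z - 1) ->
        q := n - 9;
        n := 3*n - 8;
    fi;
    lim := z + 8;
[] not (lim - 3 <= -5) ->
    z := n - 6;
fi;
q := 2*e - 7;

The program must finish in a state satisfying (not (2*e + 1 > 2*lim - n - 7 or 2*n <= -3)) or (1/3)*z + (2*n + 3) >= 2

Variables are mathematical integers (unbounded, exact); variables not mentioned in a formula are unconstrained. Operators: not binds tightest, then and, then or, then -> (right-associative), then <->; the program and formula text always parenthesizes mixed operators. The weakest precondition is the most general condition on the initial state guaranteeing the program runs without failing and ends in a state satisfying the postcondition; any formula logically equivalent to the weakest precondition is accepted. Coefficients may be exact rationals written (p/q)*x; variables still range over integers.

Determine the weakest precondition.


Working backward. After the program, the postcondition (not (2*e + 1 > 2*lim - n - 7 or 2*n <= -3)) or (1/3)*z + (2*n + 3) >= 2 must hold; in canonical form it is (not (2*e + n > 2*lim - 8 or 2*n <= -3)) or 2*n + (1/3)*z >= -1.
Before q := 2*e - 7: (not (2*e + n > 2*lim - 8 or 2*n <= -3)) or 2*n + (1/3)*z >= -1
Then branch requires (q >= z - 1 -> ((not (2*e + q > 2*z + 8 or 2*q <= -3)) or 2*q + (1/3)*z >= -1)) and ((not (q >= z - 1)) -> ((not (2*e + 3*n > 2*z + 16 or 6*n <= 13)) or 6*n + (1/3)*z >= 15)); else branch requires (not (2*e + n > 2*lim - 8 or 2*n <= -3)) or (7/3)*n >= 1.
Before the if: (lim <= -2 -> ((q >= z - 1 -> ((not (2*e + q > 2*z + 8 or 2*q <= -3)) or 2*q + (1/3)*z >= -1)) and ((not (q >= z - 1)) -> ((not (2*e + 3*n > 2*z + 16 or 6*n <= 13)) or 6*n + (1/3)*z >= 15)))) and ((not (lim <= -2)) -> ((not (2*e + n > 2*lim - 8 or 2*n <= -3)) or (7/3)*n >= 1))
Answer: WP = (lim <= -2 -> ((q >= z - 1 -> ((not (2*e + q > 2*z + 8 or 2*q <= -3)) or 2*q + (1/3)*z >= -1)) and ((not (q >= z - 1)) -> ((not (2*e + 3*n > 2*z + 16 or 6*n <= 13)) or 6*n + (1/3)*z >= 15)))) and ((not (lim <= -2)) -> ((not (2*e + n > 2*lim - 8 or 2*n <= -3)) or (7/3)*n >= 1))


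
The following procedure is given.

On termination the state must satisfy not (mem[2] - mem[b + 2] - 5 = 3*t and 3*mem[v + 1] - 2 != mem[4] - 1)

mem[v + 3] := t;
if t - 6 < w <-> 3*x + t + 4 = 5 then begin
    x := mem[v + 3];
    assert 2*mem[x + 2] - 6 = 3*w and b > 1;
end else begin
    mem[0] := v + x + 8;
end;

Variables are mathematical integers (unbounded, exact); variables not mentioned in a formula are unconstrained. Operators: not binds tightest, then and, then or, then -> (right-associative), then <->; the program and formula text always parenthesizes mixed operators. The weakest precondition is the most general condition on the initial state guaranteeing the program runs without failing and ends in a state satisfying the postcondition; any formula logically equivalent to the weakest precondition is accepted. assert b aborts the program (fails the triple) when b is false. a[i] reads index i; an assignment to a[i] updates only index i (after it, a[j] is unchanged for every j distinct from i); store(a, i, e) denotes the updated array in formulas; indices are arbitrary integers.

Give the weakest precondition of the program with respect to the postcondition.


Working backward. After the program, the postcondition not (mem[2] - mem[b + 2] - 5 = 3*t and 3*mem[v + 1] - 2 != mem[4] - 1) must hold; in canonical form it is not (mem[2] = mem[b + 2] + 3*t + 5 and 3*mem[v + 1] != mem[4] + 1).
Then branch requires 2*mem[mem[v + 3] + 2] = 3*w + 6 and b > 1 and (not (mem[2] = mem[b + 2] + 3*t + 5 and 3*mem[v + 1] != mem[4] + 1)); else branch requires not (mem[2] = store(mem, 0, v + x + 8)[b + 2] + 3*t + 5 and 3*store(mem, 0, v + x + 8)[v + 1] != mem[4] + 1).
Before the if: ((t < w + 6 <-> t + 3*x = 1) -> (2*mem[mem[v + 3] + 2] = 3*w + 6 and b > 1 and (not (mem[2] = mem[b + 2] + 3*t + 5 and 3*mem[v + 1] != mem[4] + 1)))) and ((not (t < w + 6 <-> t + 3*x = 1)) -> (not (mem[2] = store(mem, 0, v + x + 8)[b + 2] + 3*t + 5 and 3*store(mem, 0, v + x + 8)[v + 1] != mem[4] + 1)))
Before mem[v + 3] := t: ((t < w + 6 <-> t + 3*x = 1) -> (2*store(mem, v + 3, t)[store(mem, v + 3, t)[v + 3] + 2] = 3*w + 6 and b > 1 and (not (store(mem, v + 3, t)[2] = store(mem, v + 3, t)[b + 2] + 3*t + 5 and 3*store(mem, v + 3, t)[v + 1] != store(mem, v + 3, t)[4] + 1)))) and ((not (t < w + 6 <-> t + 3*x = 1)) -> (not (store(mem, v + 3, t)[2] = store(store(mem, v + 3, t), 0, v + x + 8)[b + 2] + 3*t + 5 and 3*store(store(mem, v + 3, t), 0, v + x + 8)[v + 1] != store(mem, v + 3, t)[4] + 1)))
Answer: WP = ((t < w + 6 <-> t + 3*x = 1) -> (2*store(mem, v + 3, t)[store(mem, v + 3, t)[v + 3] + 2] = 3*w + 6 and b > 1 and (not (store(mem, v + 3, t)[2] = store(mem, v + 3, t)[b + 2] + 3*t + 5 and 3*store(mem, v + 3, t)[v + 1] != store(mem, v + 3, t)[4] + 1)))) and ((not (t < w + 6 <-> t + 3*x = 1)) -> (not (store(mem, v + 3, t)[2] = store(store(mem, v + 3, t), 0, v + x + 8)[b + 2] + 3*t + 5 and 3*store(store(mem, v + 3, t), 0, v + x + 8)[v + 1] != store(mem, v + 3, t)[4] + 1)))
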